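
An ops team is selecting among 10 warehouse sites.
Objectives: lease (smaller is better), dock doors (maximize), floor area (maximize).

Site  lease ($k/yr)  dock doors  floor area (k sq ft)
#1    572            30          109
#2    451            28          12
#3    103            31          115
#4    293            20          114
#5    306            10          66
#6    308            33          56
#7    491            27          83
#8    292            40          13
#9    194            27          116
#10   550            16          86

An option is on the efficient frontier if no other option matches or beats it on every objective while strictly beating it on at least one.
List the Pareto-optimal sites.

#1: dominated by #3 (lease 103≤572, dock doors 31≥30, floor area 115≥109).
#2: dominated by #3 (lease 103≤451, dock doors 31≥28, floor area 115≥12).
#3: not dominated (best lease).
#4: dominated by #3 (lease 103≤293, dock doors 31≥20, floor area 115≥114).
#5: dominated by #3 (lease 103≤306, dock doors 31≥10, floor area 115≥66).
#6: not dominated.
#7: dominated by #3 (lease 103≤491, dock doors 31≥27, floor area 115≥83).
#8: not dominated (best dock doors).
#9: not dominated (best floor area).
#10: dominated by #3 (lease 103≤550, dock doors 31≥16, floor area 115≥86).

#3, #6, #8, #9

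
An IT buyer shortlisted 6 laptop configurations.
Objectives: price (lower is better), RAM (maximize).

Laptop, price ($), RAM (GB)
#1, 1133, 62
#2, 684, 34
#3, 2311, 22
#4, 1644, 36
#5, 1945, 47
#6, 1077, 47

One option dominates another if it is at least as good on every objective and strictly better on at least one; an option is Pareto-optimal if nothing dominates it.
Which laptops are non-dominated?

#1, #2, #6

#1: not dominated (best RAM).
#2: not dominated (best price).
#3: dominated by #1 (price 1133≤2311, RAM 62≥22).
#4: dominated by #1 (price 1133≤1644, RAM 62≥36).
#5: dominated by #1 (price 1133≤1945, RAM 62≥47).
#6: not dominated.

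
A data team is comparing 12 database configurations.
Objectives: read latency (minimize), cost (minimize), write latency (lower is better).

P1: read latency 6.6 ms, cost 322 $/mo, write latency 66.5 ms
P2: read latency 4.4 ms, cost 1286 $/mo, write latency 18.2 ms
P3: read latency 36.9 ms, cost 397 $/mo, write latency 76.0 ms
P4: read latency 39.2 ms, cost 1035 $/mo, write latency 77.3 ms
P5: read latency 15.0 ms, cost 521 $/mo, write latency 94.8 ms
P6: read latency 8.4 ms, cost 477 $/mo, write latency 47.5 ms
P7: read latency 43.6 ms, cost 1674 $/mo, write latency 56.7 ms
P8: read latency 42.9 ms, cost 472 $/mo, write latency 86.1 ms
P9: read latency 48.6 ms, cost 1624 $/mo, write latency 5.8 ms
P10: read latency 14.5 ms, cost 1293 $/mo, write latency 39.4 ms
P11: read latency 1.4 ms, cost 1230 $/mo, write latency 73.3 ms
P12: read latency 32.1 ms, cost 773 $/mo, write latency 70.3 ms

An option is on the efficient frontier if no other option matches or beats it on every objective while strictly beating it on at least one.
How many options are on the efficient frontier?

5

P1: not dominated (best cost).
P2: not dominated.
P3: dominated by P1 (read latency 6.6≤36.9, cost 322≤397, write latency 66.5≤76.0).
P4: dominated by P1 (read latency 6.6≤39.2, cost 322≤1035, write latency 66.5≤77.3).
P5: dominated by P1 (read latency 6.6≤15.0, cost 322≤521, write latency 66.5≤94.8).
P6: not dominated.
P7: dominated by P2 (read latency 4.4≤43.6, cost 1286≤1674, write latency 18.2≤56.7).
P8: dominated by P1 (read latency 6.6≤42.9, cost 322≤472, write latency 66.5≤86.1).
P9: not dominated (best write latency).
P10: dominated by P2 (read latency 4.4≤14.5, cost 1286≤1293, write latency 18.2≤39.4).
P11: not dominated (best read latency).
P12: dominated by P1 (read latency 6.6≤32.1, cost 322≤773, write latency 66.5≤70.3).
Pareto-optimal: P1, P2, P6, P9, P11 → 5.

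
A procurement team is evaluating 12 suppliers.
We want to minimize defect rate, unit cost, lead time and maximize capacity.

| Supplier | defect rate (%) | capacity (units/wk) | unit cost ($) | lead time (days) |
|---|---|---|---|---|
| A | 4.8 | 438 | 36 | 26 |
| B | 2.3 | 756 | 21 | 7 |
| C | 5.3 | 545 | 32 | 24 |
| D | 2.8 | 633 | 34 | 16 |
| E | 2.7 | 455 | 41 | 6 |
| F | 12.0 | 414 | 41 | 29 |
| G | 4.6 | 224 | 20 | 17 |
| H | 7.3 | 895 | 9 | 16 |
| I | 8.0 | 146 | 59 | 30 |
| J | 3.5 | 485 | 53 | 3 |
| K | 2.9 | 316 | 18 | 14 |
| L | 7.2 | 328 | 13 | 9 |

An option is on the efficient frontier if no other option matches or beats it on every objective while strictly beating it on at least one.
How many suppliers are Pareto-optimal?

6

A: dominated by B (defect rate 2.3≤4.8, capacity 756≥438, unit cost 21≤36, lead time 7≤26).
B: not dominated (best defect rate).
C: dominated by B (defect rate 2.3≤5.3, capacity 756≥545, unit cost 21≤32, lead time 7≤24).
D: dominated by B (defect rate 2.3≤2.8, capacity 756≥633, unit cost 21≤34, lead time 7≤16).
E: not dominated.
F: dominated by A (defect rate 4.8≤12.0, capacity 438≥414, unit cost 36≤41, lead time 26≤29).
G: dominated by K (defect rate 2.9≤4.6, capacity 316≥224, unit cost 18≤20, lead time 14≤17).
H: not dominated (best capacity).
I: dominated by A (defect rate 4.8≤8.0, capacity 438≥146, unit cost 36≤59, lead time 26≤30).
J: not dominated (best lead time).
K: not dominated.
L: not dominated.
Pareto-optimal: B, E, H, J, K, L → 6.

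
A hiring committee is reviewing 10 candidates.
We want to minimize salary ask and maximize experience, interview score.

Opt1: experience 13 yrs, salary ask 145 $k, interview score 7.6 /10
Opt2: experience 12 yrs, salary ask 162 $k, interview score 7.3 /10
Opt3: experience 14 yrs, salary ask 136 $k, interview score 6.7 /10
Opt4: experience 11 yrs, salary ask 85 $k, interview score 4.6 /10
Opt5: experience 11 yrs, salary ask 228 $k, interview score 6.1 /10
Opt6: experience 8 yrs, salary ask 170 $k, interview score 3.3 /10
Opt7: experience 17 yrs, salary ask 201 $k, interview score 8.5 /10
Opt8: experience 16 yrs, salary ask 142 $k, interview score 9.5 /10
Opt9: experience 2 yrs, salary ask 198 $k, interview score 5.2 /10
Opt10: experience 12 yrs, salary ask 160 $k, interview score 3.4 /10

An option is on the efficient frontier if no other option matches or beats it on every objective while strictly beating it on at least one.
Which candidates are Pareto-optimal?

Opt1: dominated by Opt8 (experience 16≥13, salary ask 142≤145, interview score 9.5≥7.6).
Opt2: dominated by Opt1 (experience 13≥12, salary ask 145≤162, interview score 7.6≥7.3).
Opt3: not dominated.
Opt4: not dominated (best salary ask).
Opt5: dominated by Opt1 (experience 13≥11, salary ask 145≤228, interview score 7.6≥6.1).
Opt6: dominated by Opt1 (experience 13≥8, salary ask 145≤170, interview score 7.6≥3.3).
Opt7: not dominated (best experience).
Opt8: not dominated (best interview score).
Opt9: dominated by Opt1 (experience 13≥2, salary ask 145≤198, interview score 7.6≥5.2).
Opt10: dominated by Opt1 (experience 13≥12, salary ask 145≤160, interview score 7.6≥3.4).

Opt3, Opt4, Opt7, Opt8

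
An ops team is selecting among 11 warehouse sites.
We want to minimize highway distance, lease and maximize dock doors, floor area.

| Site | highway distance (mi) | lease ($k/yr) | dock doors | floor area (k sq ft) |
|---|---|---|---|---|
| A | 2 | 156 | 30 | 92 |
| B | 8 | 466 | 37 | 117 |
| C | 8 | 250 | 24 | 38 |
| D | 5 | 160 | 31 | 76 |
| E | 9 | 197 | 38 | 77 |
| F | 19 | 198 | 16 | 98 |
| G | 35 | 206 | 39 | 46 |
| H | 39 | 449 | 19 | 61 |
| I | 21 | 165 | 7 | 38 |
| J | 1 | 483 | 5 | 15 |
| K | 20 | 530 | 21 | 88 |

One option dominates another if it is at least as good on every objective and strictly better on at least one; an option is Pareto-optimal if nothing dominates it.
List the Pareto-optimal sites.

A, B, D, E, F, G, J

A: not dominated (best lease).
B: not dominated (best floor area).
C: dominated by A (highway distance 2≤8, lease 156≤250, dock doors 30≥24, floor area 92≥38).
D: not dominated.
E: not dominated.
F: not dominated.
G: not dominated (best dock doors).
H: dominated by A (highway distance 2≤39, lease 156≤449, dock doors 30≥19, floor area 92≥61).
I: dominated by A (highway distance 2≤21, lease 156≤165, dock doors 30≥7, floor area 92≥38).
J: not dominated (best highway distance).
K: dominated by A (highway distance 2≤20, lease 156≤530, dock doors 30≥21, floor area 92≥88).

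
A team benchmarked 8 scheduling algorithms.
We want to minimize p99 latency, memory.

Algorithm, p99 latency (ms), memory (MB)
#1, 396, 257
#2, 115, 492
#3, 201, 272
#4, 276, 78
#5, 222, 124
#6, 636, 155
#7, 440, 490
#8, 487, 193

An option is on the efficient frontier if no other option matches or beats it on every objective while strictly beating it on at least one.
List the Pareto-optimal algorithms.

#2, #3, #4, #5

#1: dominated by #4 (p99 latency 276≤396, memory 78≤257).
#2: not dominated (best p99 latency).
#3: not dominated.
#4: not dominated (best memory).
#5: not dominated.
#6: dominated by #4 (p99 latency 276≤636, memory 78≤155).
#7: dominated by #1 (p99 latency 396≤440, memory 257≤490).
#8: dominated by #4 (p99 latency 276≤487, memory 78≤193).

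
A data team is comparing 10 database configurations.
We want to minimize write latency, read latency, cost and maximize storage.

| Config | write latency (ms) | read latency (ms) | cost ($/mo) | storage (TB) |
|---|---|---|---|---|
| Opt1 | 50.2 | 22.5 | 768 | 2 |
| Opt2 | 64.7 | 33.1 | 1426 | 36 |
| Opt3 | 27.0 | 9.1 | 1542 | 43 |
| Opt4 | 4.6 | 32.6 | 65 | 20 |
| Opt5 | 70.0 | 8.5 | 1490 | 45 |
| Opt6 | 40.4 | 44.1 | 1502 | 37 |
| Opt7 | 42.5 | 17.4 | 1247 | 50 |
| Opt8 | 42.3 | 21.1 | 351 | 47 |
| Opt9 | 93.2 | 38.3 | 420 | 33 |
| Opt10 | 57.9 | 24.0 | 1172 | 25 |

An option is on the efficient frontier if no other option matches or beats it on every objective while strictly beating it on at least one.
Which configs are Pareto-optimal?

Opt1: dominated by Opt8 (write latency 42.3≤50.2, read latency 21.1≤22.5, cost 351≤768, storage 47≥2).
Opt2: dominated by Opt7 (write latency 42.5≤64.7, read latency 17.4≤33.1, cost 1247≤1426, storage 50≥36).
Opt3: not dominated.
Opt4: not dominated (best write latency).
Opt5: not dominated (best read latency).
Opt6: not dominated.
Opt7: not dominated (best storage).
Opt8: not dominated.
Opt9: dominated by Opt8 (write latency 42.3≤93.2, read latency 21.1≤38.3, cost 351≤420, storage 47≥33).
Opt10: dominated by Opt8 (write latency 42.3≤57.9, read latency 21.1≤24.0, cost 351≤1172, storage 47≥25).

Opt3, Opt4, Opt5, Opt6, Opt7, Opt8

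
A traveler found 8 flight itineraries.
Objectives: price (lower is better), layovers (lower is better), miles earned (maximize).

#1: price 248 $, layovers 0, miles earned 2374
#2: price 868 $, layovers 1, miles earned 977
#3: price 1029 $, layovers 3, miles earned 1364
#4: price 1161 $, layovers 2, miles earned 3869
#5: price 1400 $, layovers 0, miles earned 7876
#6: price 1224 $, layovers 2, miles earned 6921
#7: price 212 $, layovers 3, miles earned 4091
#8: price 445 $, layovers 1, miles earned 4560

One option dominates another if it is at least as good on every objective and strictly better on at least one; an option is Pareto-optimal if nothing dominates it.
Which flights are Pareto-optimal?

#1: not dominated.
#2: dominated by #1 (price 248≤868, layovers 0≤1, miles earned 2374≥977).
#3: dominated by #1 (price 248≤1029, layovers 0≤3, miles earned 2374≥1364).
#4: dominated by #8 (price 445≤1161, layovers 1≤2, miles earned 4560≥3869).
#5: not dominated (best miles earned).
#6: not dominated.
#7: not dominated (best price).
#8: not dominated.

#1, #5, #6, #7, #8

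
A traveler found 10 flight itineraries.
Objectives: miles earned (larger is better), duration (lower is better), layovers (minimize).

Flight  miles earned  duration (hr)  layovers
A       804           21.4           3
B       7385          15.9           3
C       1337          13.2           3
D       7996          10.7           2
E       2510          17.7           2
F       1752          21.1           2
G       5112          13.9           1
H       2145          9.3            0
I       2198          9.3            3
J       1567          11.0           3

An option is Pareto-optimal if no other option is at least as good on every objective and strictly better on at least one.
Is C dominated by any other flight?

D vs C: miles earned 7996≥1337, duration 10.7≤13.2, layovers 2≤3 — D is at least as good on every objective and strictly better on at least one, so D dominates C.

Yes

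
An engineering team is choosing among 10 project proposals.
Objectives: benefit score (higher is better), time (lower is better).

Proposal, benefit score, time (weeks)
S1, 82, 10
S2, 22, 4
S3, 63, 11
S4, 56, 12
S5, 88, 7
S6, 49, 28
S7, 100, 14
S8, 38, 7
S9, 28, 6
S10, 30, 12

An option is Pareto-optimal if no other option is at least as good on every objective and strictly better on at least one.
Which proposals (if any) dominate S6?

S1, S3, S4, S5, S7

S1: benefit score 82≥49, time 10≤28 — dominates S6.
S3: benefit score 63≥49, time 11≤28 — dominates S6.
S4: benefit score 56≥49, time 12≤28 — dominates S6.
S5: benefit score 88≥49, time 7≤28 — dominates S6.
S7: benefit score 100≥49, time 14≤28 — dominates S6.
Others (S2, S8, S9, S10) are each worse than S6 on at least one objective.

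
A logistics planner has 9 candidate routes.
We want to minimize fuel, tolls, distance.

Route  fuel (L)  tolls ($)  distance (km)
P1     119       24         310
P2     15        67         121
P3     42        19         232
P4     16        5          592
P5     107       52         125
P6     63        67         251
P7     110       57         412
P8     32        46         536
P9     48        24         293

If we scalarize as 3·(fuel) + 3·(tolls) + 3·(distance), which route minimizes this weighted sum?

P2

P1: 3·119 + 3·24 + 3·310 = 1359
P2: 3·15 + 3·67 + 3·121 = 609
P3: 3·42 + 3·19 + 3·232 = 879
P4: 3·16 + 3·5 + 3·592 = 1839
P5: 3·107 + 3·52 + 3·125 = 852
P6: 3·63 + 3·67 + 3·251 = 1143
P7: 3·110 + 3·57 + 3·412 = 1737
P8: 3·32 + 3·46 + 3·536 = 1842
P9: 3·48 + 3·24 + 3·293 = 1095
Lowest: P2 at 609.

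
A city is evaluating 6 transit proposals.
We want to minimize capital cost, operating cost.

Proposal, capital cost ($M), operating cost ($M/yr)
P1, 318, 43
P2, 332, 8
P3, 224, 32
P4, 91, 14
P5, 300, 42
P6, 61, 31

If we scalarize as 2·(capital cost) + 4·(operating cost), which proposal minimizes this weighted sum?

P1: 2·318 + 4·43 = 808
P2: 2·332 + 4·8 = 696
P3: 2·224 + 4·32 = 576
P4: 2·91 + 4·14 = 238
P5: 2·300 + 4·42 = 768
P6: 2·61 + 4·31 = 246
Lowest: P4 at 238.

P4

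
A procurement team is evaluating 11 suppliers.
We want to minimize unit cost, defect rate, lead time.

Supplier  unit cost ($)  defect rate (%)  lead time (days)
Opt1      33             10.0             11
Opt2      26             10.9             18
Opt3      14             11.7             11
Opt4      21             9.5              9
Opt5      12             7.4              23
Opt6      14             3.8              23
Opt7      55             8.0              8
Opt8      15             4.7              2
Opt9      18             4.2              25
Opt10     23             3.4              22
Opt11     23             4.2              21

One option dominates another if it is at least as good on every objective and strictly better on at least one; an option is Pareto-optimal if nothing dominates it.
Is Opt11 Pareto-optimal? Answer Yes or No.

Opt1: worse on unit cost (33 vs 23).
Opt2: worse on unit cost (26 vs 23).
Opt3: worse on defect rate (11.7 vs 4.2).
Opt4: worse on defect rate (9.5 vs 4.2).
Opt5: worse on defect rate (7.4 vs 4.2).
Opt6: worse on lead time (23 vs 21).
Opt7: worse on unit cost (55 vs 23).
Opt8: worse on defect rate (4.7 vs 4.2).
Opt9: worse on lead time (25 vs 21).
Opt10: worse on lead time (22 vs 21).
No option is at least as good as Opt11 on every objective and strictly better on one.

Yes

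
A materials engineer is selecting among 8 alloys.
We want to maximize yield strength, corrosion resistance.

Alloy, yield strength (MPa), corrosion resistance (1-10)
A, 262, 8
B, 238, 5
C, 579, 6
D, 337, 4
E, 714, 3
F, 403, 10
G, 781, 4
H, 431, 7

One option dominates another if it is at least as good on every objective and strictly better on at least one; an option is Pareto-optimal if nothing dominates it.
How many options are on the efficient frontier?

A: dominated by F (yield strength 403≥262, corrosion resistance 10≥8).
B: dominated by A (yield strength 262≥238, corrosion resistance 8≥5).
C: not dominated.
D: dominated by C (yield strength 579≥337, corrosion resistance 6≥4).
E: dominated by G (yield strength 781≥714, corrosion resistance 4≥3).
F: not dominated (best corrosion resistance).
G: not dominated (best yield strength).
H: not dominated.
Pareto-optimal: C, F, G, H → 4.

4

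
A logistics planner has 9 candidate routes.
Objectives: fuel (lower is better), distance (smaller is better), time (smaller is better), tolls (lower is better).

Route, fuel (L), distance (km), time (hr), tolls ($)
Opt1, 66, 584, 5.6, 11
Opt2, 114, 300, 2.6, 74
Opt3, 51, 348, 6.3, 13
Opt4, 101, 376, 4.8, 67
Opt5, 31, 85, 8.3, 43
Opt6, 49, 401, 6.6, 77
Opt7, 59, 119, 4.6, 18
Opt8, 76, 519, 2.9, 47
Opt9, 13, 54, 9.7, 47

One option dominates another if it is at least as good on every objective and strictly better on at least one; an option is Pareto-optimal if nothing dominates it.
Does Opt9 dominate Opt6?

No

Opt9 vs Opt6: Opt9 is worse on time (9.7 vs 6.6), so it does not dominate Opt6.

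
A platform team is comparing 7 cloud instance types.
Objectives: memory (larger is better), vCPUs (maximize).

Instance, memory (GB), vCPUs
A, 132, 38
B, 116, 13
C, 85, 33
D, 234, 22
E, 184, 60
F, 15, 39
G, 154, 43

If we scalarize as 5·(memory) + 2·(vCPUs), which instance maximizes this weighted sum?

D

A: 5·132 + 2·38 = 736
B: 5·116 + 2·13 = 606
C: 5·85 + 2·33 = 491
D: 5·234 + 2·22 = 1214
E: 5·184 + 2·60 = 1040
F: 5·15 + 2·39 = 153
G: 5·154 + 2·43 = 856
Highest: D at 1214.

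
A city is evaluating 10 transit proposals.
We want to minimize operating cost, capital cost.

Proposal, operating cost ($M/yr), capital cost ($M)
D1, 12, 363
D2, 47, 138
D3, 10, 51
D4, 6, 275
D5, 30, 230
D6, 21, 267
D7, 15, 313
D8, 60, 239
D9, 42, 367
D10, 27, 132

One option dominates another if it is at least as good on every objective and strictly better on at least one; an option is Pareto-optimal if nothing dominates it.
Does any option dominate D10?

Yes

D3 vs D10: operating cost 10≤27, capital cost 51≤132 — D3 is at least as good on every objective and strictly better on at least one, so D3 dominates D10.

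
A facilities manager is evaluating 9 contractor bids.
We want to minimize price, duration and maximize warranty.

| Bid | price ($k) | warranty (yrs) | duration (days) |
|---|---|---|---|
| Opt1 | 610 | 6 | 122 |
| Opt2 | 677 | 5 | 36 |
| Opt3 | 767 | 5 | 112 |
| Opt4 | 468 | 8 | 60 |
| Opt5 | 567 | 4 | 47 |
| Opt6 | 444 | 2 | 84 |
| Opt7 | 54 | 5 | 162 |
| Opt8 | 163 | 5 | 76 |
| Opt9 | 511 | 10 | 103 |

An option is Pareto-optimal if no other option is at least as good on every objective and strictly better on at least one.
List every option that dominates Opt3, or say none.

Opt2: price 677≤767, warranty 5≥5, duration 36≤112 — dominates Opt3.
Opt4: price 468≤767, warranty 8≥5, duration 60≤112 — dominates Opt3.
Opt8: price 163≤767, warranty 5≥5, duration 76≤112 — dominates Opt3.
Opt9: price 511≤767, warranty 10≥5, duration 103≤112 — dominates Opt3.
Others (Opt1, Opt5, Opt6, Opt7) are each worse than Opt3 on at least one objective.

Opt2, Opt4, Opt8, Opt9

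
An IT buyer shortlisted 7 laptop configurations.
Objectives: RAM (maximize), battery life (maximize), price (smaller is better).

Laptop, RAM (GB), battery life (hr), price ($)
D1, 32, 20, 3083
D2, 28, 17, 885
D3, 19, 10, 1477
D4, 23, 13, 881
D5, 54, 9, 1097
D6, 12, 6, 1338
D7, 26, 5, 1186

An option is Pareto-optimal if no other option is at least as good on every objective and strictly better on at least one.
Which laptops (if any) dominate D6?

D2, D4, D5

D2: RAM 28≥12, battery life 17≥6, price 885≤1338 — dominates D6.
D4: RAM 23≥12, battery life 13≥6, price 881≤1338 — dominates D6.
D5: RAM 54≥12, battery life 9≥6, price 1097≤1338 — dominates D6.
Others (D1, D3, D7) are each worse than D6 on at least one objective.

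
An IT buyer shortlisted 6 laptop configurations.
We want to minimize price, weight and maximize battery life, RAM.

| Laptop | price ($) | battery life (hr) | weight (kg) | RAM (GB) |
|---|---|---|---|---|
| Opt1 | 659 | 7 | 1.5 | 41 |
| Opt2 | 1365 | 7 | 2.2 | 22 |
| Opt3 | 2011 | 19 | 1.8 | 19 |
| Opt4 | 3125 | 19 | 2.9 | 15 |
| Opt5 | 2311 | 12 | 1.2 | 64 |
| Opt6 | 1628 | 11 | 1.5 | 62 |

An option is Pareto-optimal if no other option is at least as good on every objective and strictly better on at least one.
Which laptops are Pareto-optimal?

Opt1: not dominated (best price).
Opt2: dominated by Opt1 (price 659≤1365, battery life 7≥7, weight 1.5≤2.2, RAM 41≥22).
Opt3: not dominated.
Opt4: dominated by Opt3 (price 2011≤3125, battery life 19≥19, weight 1.8≤2.9, RAM 19≥15).
Opt5: not dominated (best weight).
Opt6: not dominated.

Opt1, Opt3, Opt5, Opt6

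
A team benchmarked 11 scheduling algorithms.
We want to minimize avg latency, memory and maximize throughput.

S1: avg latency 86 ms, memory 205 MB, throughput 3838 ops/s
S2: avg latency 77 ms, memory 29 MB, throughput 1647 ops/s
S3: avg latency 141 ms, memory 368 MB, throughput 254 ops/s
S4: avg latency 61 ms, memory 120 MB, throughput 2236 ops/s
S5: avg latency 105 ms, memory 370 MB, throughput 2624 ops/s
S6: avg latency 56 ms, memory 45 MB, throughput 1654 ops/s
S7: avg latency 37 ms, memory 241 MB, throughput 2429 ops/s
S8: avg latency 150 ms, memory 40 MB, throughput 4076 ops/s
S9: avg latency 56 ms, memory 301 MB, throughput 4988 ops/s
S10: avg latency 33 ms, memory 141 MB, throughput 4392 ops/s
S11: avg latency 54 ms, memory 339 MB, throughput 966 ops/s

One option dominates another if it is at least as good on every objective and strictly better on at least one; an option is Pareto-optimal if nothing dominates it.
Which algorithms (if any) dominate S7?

S10: avg latency 33≤37, memory 141≤241, throughput 4392≥2429 — dominates S7.
Others (S1, S2, S3, S4, S5, S6, S8, S9, S11) are each worse than S7 on at least one objective.

S10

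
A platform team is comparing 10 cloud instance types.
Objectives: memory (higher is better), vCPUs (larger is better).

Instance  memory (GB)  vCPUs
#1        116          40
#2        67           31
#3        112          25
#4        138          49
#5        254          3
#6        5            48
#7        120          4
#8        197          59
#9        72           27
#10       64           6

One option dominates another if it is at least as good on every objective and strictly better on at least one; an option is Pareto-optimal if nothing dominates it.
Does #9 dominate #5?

#9 vs #5: #9 is worse on memory (72 vs 254), so it does not dominate #5.

No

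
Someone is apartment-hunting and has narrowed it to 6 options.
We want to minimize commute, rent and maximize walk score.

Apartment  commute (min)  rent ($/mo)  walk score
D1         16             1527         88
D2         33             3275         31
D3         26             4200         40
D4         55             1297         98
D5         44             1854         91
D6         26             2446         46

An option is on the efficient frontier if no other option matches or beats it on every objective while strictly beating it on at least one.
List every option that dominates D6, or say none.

D1

D1: commute 16≤26, rent 1527≤2446, walk score 88≥46 — dominates D6.
Others (D2, D3, D4, D5) are each worse than D6 on at least one objective.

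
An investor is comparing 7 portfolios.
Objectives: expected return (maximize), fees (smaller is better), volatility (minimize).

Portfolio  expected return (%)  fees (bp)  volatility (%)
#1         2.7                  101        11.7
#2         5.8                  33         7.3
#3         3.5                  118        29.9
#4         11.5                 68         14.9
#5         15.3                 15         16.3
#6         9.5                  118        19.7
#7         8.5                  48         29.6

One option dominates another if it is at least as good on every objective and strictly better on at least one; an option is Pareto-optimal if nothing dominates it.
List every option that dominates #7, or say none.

#5

#5: expected return 15.3≥8.5, fees 15≤48, volatility 16.3≤29.6 — dominates #7.
Others (#1, #2, #3, #4, #6) are each worse than #7 on at least one objective.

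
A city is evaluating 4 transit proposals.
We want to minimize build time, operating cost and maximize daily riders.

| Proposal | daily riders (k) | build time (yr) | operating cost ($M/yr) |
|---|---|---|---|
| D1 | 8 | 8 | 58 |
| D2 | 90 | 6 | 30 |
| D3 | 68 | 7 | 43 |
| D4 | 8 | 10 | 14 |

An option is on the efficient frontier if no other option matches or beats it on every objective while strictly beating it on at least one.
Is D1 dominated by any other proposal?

Yes

D2 vs D1: daily riders 90≥8, build time 6≤8, operating cost 30≤58 — D2 is at least as good on every objective and strictly better on at least one, so D2 dominates D1.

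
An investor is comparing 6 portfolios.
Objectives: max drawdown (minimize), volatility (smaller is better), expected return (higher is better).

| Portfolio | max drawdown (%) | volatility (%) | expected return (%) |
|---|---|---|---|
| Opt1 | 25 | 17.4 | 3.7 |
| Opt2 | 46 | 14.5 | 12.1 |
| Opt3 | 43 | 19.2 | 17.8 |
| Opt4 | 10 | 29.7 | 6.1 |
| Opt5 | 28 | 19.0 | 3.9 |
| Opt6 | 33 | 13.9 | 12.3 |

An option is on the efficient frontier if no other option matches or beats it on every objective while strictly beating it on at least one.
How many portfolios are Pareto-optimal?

5

Opt1: not dominated.
Opt2: dominated by Opt6 (max drawdown 33≤46, volatility 13.9≤14.5, expected return 12.3≥12.1).
Opt3: not dominated (best expected return).
Opt4: not dominated (best max drawdown).
Opt5: not dominated.
Opt6: not dominated (best volatility).
Pareto-optimal: Opt1, Opt3, Opt4, Opt5, Opt6 → 5.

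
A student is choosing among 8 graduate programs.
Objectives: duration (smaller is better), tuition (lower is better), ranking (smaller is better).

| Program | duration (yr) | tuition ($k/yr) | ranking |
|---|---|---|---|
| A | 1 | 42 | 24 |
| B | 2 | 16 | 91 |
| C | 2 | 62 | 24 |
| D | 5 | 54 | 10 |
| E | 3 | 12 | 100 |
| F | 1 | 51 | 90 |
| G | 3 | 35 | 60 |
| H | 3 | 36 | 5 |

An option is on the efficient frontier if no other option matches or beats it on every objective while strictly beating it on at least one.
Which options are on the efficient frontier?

A: not dominated.
B: not dominated.
C: dominated by A (duration 1≤2, tuition 42≤62, ranking 24≤24).
D: dominated by H (duration 3≤5, tuition 36≤54, ranking 5≤10).
E: not dominated (best tuition).
F: dominated by A (duration 1≤1, tuition 42≤51, ranking 24≤90).
G: not dominated.
H: not dominated (best ranking).

A, B, E, G, H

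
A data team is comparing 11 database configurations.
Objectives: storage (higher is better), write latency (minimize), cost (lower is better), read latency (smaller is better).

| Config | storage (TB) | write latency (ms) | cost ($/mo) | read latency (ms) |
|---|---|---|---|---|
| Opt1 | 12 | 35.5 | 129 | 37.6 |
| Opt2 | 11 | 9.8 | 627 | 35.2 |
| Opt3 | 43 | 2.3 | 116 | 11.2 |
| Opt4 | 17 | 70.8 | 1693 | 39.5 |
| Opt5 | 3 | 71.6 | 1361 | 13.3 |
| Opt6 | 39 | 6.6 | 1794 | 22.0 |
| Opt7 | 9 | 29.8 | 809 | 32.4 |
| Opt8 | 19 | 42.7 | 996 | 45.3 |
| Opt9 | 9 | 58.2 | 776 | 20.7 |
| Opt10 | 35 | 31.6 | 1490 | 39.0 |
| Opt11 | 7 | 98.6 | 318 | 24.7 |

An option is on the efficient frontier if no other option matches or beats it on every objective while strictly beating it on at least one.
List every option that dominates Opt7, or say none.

Opt3: storage 43≥9, write latency 2.3≤29.8, cost 116≤809, read latency 11.2≤32.4 — dominates Opt7.
Others (Opt1, Opt2, Opt4, Opt5, Opt6, Opt8, Opt9, Opt10, Opt11) are each worse than Opt7 on at least one objective.

Opt3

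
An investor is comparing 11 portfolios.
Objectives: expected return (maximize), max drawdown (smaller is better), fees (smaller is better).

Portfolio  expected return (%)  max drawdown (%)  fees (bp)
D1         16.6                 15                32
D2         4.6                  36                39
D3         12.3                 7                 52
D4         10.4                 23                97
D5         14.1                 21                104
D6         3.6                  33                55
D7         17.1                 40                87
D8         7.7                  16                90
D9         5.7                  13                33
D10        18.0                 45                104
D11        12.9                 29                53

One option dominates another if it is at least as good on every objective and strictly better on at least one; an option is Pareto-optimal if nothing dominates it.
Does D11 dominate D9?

No

D11 vs D9: D11 is worse on max drawdown (29 vs 13), so it does not dominate D9.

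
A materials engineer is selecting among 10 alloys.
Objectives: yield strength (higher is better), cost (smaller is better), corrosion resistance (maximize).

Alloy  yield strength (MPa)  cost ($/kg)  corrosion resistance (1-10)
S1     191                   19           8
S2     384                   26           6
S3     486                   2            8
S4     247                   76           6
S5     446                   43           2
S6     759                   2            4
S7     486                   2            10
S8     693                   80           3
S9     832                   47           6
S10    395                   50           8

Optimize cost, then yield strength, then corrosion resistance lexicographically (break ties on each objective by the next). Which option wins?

First minimize cost: best is 2, kept {S3, S6, S7}.
Then maximize yield strength: best is 759, kept {S6}.

S6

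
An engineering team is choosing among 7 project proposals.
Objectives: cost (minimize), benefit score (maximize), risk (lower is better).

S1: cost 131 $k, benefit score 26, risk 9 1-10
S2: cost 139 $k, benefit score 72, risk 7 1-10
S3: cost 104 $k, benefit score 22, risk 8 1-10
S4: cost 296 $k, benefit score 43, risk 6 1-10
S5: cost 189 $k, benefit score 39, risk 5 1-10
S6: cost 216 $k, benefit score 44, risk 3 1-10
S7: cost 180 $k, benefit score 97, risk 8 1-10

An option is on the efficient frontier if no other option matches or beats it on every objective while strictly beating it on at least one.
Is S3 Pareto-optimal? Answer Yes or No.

S1: worse on cost (131 vs 104).
S2: worse on cost (139 vs 104).
S4: worse on cost (296 vs 104).
S5: worse on cost (189 vs 104).
S6: worse on cost (216 vs 104).
S7: worse on cost (180 vs 104).
No option is at least as good as S3 on every objective and strictly better on one.

Yes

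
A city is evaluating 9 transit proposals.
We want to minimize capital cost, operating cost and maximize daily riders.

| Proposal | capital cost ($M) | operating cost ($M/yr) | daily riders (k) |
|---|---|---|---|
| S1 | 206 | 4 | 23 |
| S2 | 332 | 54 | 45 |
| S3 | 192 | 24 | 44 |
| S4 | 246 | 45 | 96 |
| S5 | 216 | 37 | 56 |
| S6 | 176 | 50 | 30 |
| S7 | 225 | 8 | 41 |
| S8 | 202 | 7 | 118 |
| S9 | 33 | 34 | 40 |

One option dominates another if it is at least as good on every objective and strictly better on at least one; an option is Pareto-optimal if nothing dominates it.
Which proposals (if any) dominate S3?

none

S1: worse on capital cost (206 vs 192).
S2: worse on capital cost (332 vs 192).
S4: worse on capital cost (246 vs 192).
S5: worse on capital cost (216 vs 192).
S6: worse on operating cost (50 vs 24).
S7: worse on capital cost (225 vs 192).
S8: worse on capital cost (202 vs 192).
S9: worse on operating cost (34 vs 24).
No option dominates S3.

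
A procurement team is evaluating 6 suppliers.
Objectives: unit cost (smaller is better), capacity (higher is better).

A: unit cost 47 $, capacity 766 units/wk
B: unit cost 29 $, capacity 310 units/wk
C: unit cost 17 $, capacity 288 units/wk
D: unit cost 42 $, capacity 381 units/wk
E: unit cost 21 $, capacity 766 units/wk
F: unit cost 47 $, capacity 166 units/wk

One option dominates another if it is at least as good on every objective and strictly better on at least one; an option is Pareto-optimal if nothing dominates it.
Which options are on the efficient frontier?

C, E

A: dominated by E (unit cost 21≤47, capacity 766≥766).
B: dominated by E (unit cost 21≤29, capacity 766≥310).
C: not dominated (best unit cost).
D: dominated by E (unit cost 21≤42, capacity 766≥381).
E: not dominated.
F: dominated by A (unit cost 47≤47, capacity 766≥166).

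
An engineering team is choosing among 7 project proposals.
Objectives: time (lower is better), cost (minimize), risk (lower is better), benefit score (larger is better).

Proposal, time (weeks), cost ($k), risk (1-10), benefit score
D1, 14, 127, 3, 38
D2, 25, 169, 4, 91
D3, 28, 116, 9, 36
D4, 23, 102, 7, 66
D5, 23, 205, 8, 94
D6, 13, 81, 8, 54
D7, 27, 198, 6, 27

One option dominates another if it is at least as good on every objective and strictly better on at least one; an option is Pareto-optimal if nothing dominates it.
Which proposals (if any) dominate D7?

D1: time 14≤27, cost 127≤198, risk 3≤6, benefit score 38≥27 — dominates D7.
D2: time 25≤27, cost 169≤198, risk 4≤6, benefit score 91≥27 — dominates D7.
Others (D3, D4, D5, D6) are each worse than D7 on at least one objective.

D1, D2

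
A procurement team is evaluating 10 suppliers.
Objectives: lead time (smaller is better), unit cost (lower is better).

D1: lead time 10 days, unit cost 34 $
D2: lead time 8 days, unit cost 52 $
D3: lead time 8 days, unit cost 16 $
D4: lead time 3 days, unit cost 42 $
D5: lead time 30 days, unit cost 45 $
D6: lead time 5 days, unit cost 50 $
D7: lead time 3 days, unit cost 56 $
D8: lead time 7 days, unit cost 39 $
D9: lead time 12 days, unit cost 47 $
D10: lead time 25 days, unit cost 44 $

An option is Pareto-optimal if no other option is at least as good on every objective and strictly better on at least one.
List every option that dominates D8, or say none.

none

D1: worse on lead time (10 vs 7).
D2: worse on lead time (8 vs 7).
D3: worse on lead time (8 vs 7).
D4: worse on unit cost (42 vs 39).
D5: worse on lead time (30 vs 7).
D6: worse on unit cost (50 vs 39).
D7: worse on unit cost (56 vs 39).
D9: worse on lead time (12 vs 7).
D10: worse on lead time (25 vs 7).
No option dominates D8.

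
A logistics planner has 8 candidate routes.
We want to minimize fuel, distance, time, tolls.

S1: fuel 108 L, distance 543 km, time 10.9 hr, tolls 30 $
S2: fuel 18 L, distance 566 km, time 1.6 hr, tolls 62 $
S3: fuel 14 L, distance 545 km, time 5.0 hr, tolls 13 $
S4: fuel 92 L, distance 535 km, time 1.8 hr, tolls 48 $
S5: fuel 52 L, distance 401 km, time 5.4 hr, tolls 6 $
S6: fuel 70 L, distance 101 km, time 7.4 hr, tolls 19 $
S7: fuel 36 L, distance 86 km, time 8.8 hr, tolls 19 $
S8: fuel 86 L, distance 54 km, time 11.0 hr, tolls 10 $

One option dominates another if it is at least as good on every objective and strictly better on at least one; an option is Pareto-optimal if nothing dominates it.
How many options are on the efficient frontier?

7

S1: dominated by S5 (fuel 52≤108, distance 401≤543, time 5.4≤10.9, tolls 6≤30).
S2: not dominated (best time).
S3: not dominated (best fuel).
S4: not dominated.
S5: not dominated (best tolls).
S6: not dominated.
S7: not dominated.
S8: not dominated (best distance).
Pareto-optimal: S2, S3, S4, S5, S6, S7, S8 → 7.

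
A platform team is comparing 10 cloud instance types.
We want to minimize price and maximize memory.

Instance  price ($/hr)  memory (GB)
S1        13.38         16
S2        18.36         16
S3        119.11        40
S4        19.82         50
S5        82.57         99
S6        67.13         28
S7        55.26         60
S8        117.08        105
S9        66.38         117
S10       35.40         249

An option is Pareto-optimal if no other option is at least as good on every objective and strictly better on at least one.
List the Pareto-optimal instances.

S1: not dominated (best price).
S2: dominated by S1 (price 13.38≤18.36, memory 16≥16).
S3: dominated by S4 (price 19.82≤119.11, memory 50≥40).
S4: not dominated.
S5: dominated by S9 (price 66.38≤82.57, memory 117≥99).
S6: dominated by S4 (price 19.82≤67.13, memory 50≥28).
S7: dominated by S10 (price 35.40≤55.26, memory 249≥60).
S8: dominated by S9 (price 66.38≤117.08, memory 117≥105).
S9: dominated by S10 (price 35.40≤66.38, memory 249≥117).
S10: not dominated (best memory).

S1, S4, S10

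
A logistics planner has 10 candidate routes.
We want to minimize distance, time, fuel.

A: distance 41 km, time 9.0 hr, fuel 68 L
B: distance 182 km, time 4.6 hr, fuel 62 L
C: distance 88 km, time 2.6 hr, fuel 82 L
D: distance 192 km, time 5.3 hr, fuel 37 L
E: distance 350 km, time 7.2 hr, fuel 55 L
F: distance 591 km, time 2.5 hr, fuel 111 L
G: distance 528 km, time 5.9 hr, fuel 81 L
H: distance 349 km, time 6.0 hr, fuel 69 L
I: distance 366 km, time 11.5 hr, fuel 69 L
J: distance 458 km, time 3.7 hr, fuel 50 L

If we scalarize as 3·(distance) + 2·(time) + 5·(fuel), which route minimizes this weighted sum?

A

A: 3·41 + 2·9.0 + 5·68 = 481.0
B: 3·182 + 2·4.6 + 5·62 = 865.2
C: 3·88 + 2·2.6 + 5·82 = 679.2
D: 3·192 + 2·5.3 + 5·37 = 771.6
E: 3·350 + 2·7.2 + 5·55 = 1339.4
F: 3·591 + 2·2.5 + 5·111 = 2333.0
G: 3·528 + 2·5.9 + 5·81 = 2000.8
H: 3·349 + 2·6.0 + 5·69 = 1404.0
I: 3·366 + 2·11.5 + 5·69 = 1466.0
J: 3·458 + 2·3.7 + 5·50 = 1631.4
Lowest: A at 481.0.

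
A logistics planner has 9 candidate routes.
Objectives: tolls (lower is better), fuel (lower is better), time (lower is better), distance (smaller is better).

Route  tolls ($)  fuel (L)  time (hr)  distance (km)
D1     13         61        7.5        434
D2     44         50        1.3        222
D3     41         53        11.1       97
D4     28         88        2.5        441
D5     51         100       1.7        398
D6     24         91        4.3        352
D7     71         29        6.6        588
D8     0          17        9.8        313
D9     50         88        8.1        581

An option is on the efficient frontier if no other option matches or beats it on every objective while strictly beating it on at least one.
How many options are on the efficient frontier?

D1: not dominated.
D2: not dominated (best time).
D3: not dominated (best distance).
D4: not dominated.
D5: dominated by D2 (tolls 44≤51, fuel 50≤100, time 1.3≤1.7, distance 222≤398).
D6: not dominated.
D7: not dominated.
D8: not dominated (best tolls).
D9: dominated by D1 (tolls 13≤50, fuel 61≤88, time 7.5≤8.1, distance 434≤581).
Pareto-optimal: D1, D2, D3, D4, D6, D7, D8 → 7.

7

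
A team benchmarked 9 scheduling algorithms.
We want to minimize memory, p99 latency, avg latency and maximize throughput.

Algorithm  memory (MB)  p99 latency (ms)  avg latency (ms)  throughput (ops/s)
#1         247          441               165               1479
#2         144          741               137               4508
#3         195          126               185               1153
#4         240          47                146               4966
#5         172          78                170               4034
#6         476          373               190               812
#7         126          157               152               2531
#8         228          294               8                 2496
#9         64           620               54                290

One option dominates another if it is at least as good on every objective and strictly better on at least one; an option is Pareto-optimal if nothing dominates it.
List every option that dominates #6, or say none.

#3, #4, #5, #7, #8

#3: memory 195≤476, p99 latency 126≤373, avg latency 185≤190, throughput 1153≥812 — dominates #6.
#4: memory 240≤476, p99 latency 47≤373, avg latency 146≤190, throughput 4966≥812 — dominates #6.
#5: memory 172≤476, p99 latency 78≤373, avg latency 170≤190, throughput 4034≥812 — dominates #6.
#7: memory 126≤476, p99 latency 157≤373, avg latency 152≤190, throughput 2531≥812 — dominates #6.
#8: memory 228≤476, p99 latency 294≤373, avg latency 8≤190, throughput 2496≥812 — dominates #6.
Others (#1, #2, #9) are each worse than #6 on at least one objective.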